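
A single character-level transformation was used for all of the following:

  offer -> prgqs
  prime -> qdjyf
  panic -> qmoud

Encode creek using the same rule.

ddfql

The shifts repeat in a cycle of length 2: positions 0,1,… shift by +1, +12, then the pattern repeats.
For creek: c+1=d, r+12=d, e+1=f, e+12=q, k+1=l.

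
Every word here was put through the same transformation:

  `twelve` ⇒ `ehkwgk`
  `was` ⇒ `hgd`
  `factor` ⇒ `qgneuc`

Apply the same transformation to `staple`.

The shift depends on letter class: consonant t→e is +11, but vowel e→k is +6. Two shifts are in play — +6 for a/e/i/o/u, +11 for every other letter.
On staple: s(cons)+11=d, t(cons)+11=e, a(vowel)+6=g, p(cons)+11=a, l(cons)+11=w, e(vowel)+6=k.

degawk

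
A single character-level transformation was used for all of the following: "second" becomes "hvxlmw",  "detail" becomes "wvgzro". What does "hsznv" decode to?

Each pair mirrors across the alphabet (s↔h, e↔v, c↔x): positions sum to 25. This is the alphabet-reversal cipher (Atbash): a becomes z, b becomes y, etc.
Undoing it on hsznv: h↔s, s↔h, z↔a, n↔m, v↔e.

shame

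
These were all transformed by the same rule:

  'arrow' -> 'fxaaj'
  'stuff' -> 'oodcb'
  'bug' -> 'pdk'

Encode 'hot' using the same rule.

The output letters match the input read backwards, each shifted +9: arrow reversed is worra. Two steps: reverse the string, then apply a Caesar shift of +9.
For hot: reverse → toh; then shift: t+9=c, o+9=x, h+9=q.

cxq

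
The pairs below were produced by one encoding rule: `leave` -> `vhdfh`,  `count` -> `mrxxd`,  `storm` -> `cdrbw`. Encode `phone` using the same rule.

zrrxh

The shift depends on letter class: consonant l→v is +10, but vowel e→h is +3. Vowels shift forward by 3 and consonants shift forward by 10.
Applying it to phone: p(cons)+10=z, h(cons)+10=r, o(vowel)+3=r, n(cons)+10=x, e(vowel)+3=h.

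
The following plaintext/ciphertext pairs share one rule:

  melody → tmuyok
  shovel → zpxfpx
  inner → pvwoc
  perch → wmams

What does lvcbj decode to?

entry

In melody: m→t is +7, e→m is +8, l→u is +9, o→y is +10 — the shift increases by 1 each position. Each letter shifts forward by (position + 7), i.e. 7, 8, 9, … — the shift grows by one for each successive letter.
Undoing it on lvcbj: l−7=e, v−8=n, c−9=t, b−10=r, j−11=y.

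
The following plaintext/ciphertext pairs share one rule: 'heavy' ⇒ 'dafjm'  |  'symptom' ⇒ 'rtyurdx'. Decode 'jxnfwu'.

Read the word backwards and shift each letter +5.
Undoing it on jxnfwu: shift back: j−5=e, x−5=s, n−5=i, f−5=a, w−5=r, u−5=p → esiarp; then reverse → praise.

praise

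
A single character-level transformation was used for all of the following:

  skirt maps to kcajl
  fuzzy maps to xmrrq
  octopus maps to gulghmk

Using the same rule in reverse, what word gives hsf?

It's a constant shift of +18 (ROT18).
Reversing it on hsf: h−18=p, s−18=a, f−18=n.

pan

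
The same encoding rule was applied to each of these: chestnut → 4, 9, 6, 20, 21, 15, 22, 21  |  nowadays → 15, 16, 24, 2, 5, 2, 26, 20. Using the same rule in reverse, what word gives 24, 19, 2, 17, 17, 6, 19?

Letters become their 1-based position plus 1 (so a→2, b→3, …).
Reversing it on 24, 19, 2, 17, 17, 6, 19: 24→(24−1)÷1=23=w, 19→(19−1)÷1=18=r, 2→(2−1)÷1=1=a, 17→(17−1)÷1=16=p, 17→(17−1)÷1=16=p, 6→(6−1)÷1=5=e, 19→(19−1)÷1=18=r.

wrapper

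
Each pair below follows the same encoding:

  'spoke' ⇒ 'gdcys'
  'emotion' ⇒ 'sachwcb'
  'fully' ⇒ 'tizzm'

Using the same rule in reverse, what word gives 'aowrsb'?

maiden

Every letter moves 14 places later in the alphabet, wrapping around z→a.
Undoing it on aowrsb: a−14=m, o−14=a, w−14=i, r−14=d, s−14=e, b−14=n.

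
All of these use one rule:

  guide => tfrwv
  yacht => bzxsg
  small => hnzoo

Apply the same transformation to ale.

zov

Each pair mirrors across the alphabet (g↔t, u↔f, i↔r): positions sum to 25. This is the alphabet-reversal cipher (Atbash): a becomes z, b becomes y, etc.
Applying it to ale: a↔z, l↔o, e↔v.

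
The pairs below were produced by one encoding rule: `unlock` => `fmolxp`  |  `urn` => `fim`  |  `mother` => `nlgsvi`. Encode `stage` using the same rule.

hgztv

Each letter is replaced by its mirror in the alphabet: a↔z, b↔y, c↔x, and so on (the Atbash cipher).
On stage: s↔h, t↔g, a↔z, g↔t, e↔v.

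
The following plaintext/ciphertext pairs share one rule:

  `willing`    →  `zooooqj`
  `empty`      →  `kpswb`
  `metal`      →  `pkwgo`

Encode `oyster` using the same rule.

ubvwku

The rule splits by letter class: vowels +6, consonants +3.
For oyster: o(vowel)+6=u, y(cons)+3=b, s(cons)+3=v, t(cons)+3=w, e(vowel)+6=k, r(cons)+3=u.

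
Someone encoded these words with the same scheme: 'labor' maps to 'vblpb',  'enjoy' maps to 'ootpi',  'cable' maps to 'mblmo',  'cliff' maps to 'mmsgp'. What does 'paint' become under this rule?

zbsod

Shifts by position in labor: pos 0: l→v (+10), pos 1: a→b (+1), pos 2: b→l (+10), pos 3: o→p (+1) — repeating every 2. It's a Vigenère-style cipher with numeric key [10,1]: position i shifts by key[i mod 2].
On paint: p+10=z, a+1=b, i+10=s, n+1=o, t+10=d.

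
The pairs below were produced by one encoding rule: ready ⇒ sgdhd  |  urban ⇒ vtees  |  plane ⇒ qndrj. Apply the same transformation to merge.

In ready: r→s is +1, e→g is +2, a→d is +3, d→h is +4 — the shift increases by 1 each position. Letter i (0-indexed) is shifted by i+1, so successive shifts are 1, 2, 3, ….
Applying it to merge: m+1=n, e+2=g, r+3=u, g+4=k, e+5=j.

ngukj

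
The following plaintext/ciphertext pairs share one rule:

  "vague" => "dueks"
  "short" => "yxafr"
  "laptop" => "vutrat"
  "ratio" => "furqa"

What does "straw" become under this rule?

yrfuw

v(21)→d(3) and a(0)→u(20) fit y≡19x+20 (mod 26); the inverse of 19 mod 26 is 11. This is an affine cipher: with a=0,…,z=25, each position x becomes (19x+20) mod 26.
For straw: s(18)→19·18+20≡24=y; t(19)→19·19+20≡17=r; r(17)→19·17+20≡5=f; a(0)→19·0+20≡20=u; w(22)→19·22+20≡22=w (all mod 26).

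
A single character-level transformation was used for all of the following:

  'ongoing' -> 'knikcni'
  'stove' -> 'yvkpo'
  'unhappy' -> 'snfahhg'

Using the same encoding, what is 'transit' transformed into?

vbanycv

o(14)→k(10) and n(13)→n(13) fit y≡23x+0 (mod 26); the inverse of 23 mod 26 is 17. Treating letters as 0–25, the rule is x ↦ 23x + 0 (mod 26).
Applying it to transit: t(19)→23·19+0≡21=v; r(17)→23·17+0≡1=b; a(0)→23·0+0≡0=a; n(13)→23·13+0≡13=n; s(18)→23·18+0≡24=y; i(8)→23·8+0≡2=c; t(19)→23·19+0≡21=v (all mod 26).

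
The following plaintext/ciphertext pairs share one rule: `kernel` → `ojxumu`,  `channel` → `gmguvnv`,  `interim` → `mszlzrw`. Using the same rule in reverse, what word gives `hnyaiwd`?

The shift increases by 1 at each position, starting from +4: 4, 5, 6, ….
Decoding hnyaiwd: h−4=d, n−5=i, y−6=s, a−7=t, i−8=a, w−9=n, d−10=t.

distant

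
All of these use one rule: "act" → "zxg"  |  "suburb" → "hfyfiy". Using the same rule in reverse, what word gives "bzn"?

Each pair mirrors across the alphabet (a↔z, c↔x, t↔g): positions sum to 25. This is the alphabet-reversal cipher (Atbash): a becomes z, b becomes y, etc.
Decoding bzn: b↔y, z↔a, n↔m.

yam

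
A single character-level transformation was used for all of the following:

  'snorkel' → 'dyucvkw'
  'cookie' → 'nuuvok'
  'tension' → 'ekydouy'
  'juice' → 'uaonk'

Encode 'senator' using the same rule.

dkygeuc

Vowels shift forward by 6 and consonants shift forward by 11.
Applying it to senator: s(cons)+11=d, e(vowel)+6=k, n(cons)+11=y, a(vowel)+6=g, t(cons)+11=e, o(vowel)+6=u, r(cons)+11=c.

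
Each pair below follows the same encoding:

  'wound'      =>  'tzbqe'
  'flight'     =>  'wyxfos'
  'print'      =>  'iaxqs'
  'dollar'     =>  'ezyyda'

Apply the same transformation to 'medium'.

hnexbh

Each letter's alphabet position (a=0..z=25) is mapped through 9·x+3 mod 26 — an affine cipher.
On medium: m(12)→9·12+3≡7=h; e(4)→9·4+3≡13=n; d(3)→9·3+3≡4=e; i(8)→9·8+3≡23=x; u(20)→9·20+3≡1=b; m(12)→9·12+3≡7=h (all mod 26).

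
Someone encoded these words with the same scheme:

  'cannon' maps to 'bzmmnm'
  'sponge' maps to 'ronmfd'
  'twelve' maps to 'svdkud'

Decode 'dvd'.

ewe

Compare letters: c→b is +25, a→z is +25, n→m is +25 — a constant shift. It's a constant shift of +25 (ROT25).
Undoing it on dvd: d−25=e, v−25=w, d−25=e.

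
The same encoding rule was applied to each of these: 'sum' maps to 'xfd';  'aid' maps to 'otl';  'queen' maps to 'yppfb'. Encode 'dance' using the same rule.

Read the word backwards and shift each letter +11.
On dance: reverse → ecnad; then shift: e+11=p, c+11=n, n+11=y, a+11=l, d+11=o.

pnylo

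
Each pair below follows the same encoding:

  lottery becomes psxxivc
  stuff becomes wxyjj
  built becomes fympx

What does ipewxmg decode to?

elastic

Compare letters: l→p is +4, o→s is +4, t→x is +4 — a constant shift. This is a Caesar cipher with shift 4.
Undoing it on ipewxmg: i−4=e, p−4=l, e−4=a, w−4=s, x−4=t, m−4=i, g−4=c.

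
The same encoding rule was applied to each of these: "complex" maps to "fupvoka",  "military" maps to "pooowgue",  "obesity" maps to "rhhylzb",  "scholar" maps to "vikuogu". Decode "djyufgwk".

advocate

Shifts by position in complex: pos 0: c→f (+3), pos 1: o→u (+6), pos 2: m→p (+3), pos 3: p→v (+6) — repeating every 2. The shifts repeat in a cycle of length 2: positions 0,1,… shift by +3, +6, then the pattern repeats.
Reversing it on djyufgwk: d−3=a, j−6=d, y−3=v, u−6=o, f−3=c, g−6=a, w−3=t, k−6=e.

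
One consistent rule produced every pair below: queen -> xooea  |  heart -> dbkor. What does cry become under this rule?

ibm

The output letters match the input read backwards, each shifted +10: queen reversed is neeuq. The word is reversed, then every letter is shifted forward by 10.
For cry: reverse → yrc; then shift: y+10=i, r+10=b, c+10=m.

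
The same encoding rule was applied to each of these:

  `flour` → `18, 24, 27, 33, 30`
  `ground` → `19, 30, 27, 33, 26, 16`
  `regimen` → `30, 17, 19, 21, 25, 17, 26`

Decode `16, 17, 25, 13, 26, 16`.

demand

f is letter #6 and maps to 18: an offset of 12. Each letter is replaced by its alphabet position (a=1..z=26) + 12.
Undoing it on 16, 17, 25, 13, 26, 16: 16→(16−12)÷1=4=d, 17→(17−12)÷1=5=e, 25→(25−12)÷1=13=m, 13→(13−12)÷1=1=a, 26→(26−12)÷1=14=n, 16→(16−12)÷1=4=d.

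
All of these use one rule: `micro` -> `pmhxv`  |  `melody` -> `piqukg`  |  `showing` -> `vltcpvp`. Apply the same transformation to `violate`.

In micro: m→p is +3, i→m is +4, c→h is +5, r→x is +6 — the shift increases by 1 each position. The shift increases by 1 at each position, starting from +3: 3, 4, 5, ….
On violate: v+3=y, i+4=m, o+5=t, l+6=r, a+7=h, t+8=b, e+9=n.

ymtrhbn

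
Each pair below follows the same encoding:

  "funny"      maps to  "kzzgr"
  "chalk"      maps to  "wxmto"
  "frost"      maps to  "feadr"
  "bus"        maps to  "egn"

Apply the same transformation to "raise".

Read the word backwards and shift each letter +12.
For raise: reverse → esiar; then shift: e+12=q, s+12=e, i+12=u, a+12=m, r+12=d.

qeumd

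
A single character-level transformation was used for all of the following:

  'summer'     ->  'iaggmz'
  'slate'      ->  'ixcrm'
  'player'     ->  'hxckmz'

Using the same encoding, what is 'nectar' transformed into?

pmurcz

s(18)→i(8) and u(20)→a(0) fit y≡9x+2 (mod 26); the inverse of 9 mod 26 is 3. This is an affine cipher: with a=0,…,z=25, each position x becomes (9x+2) mod 26.
For nectar: n(13)→9·13+2≡15=p; e(4)→9·4+2≡12=m; c(2)→9·2+2≡20=u; t(19)→9·19+2≡17=r; a(0)→9·0+2≡2=c; r(17)→9·17+2≡25=z (all mod 26).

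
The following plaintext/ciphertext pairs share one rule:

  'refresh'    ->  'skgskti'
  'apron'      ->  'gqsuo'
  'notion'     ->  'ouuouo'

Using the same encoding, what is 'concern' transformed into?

Two shifts are in play — +6 for a/e/i/o/u, +1 for every other letter.
For concern: c(cons)+1=d, o(vowel)+6=u, n(cons)+1=o, c(cons)+1=d, e(vowel)+6=k, r(cons)+1=s, n(cons)+1=o.

duodkso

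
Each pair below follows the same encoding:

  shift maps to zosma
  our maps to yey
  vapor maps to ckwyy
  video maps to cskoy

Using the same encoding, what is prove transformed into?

The shift depends on letter class: consonant s→z is +7, but vowel i→s is +10. Two shifts are in play — +10 for a/e/i/o/u, +7 for every other letter.
Applying it to prove: p(cons)+7=w, r(cons)+7=y, o(vowel)+10=y, v(cons)+7=c, e(vowel)+10=o.

wyyco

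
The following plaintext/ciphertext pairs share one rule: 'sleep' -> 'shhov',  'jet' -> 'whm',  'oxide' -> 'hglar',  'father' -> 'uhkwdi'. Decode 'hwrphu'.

remote

The output letters match the input read backwards, each shifted +3: sleep reversed is peels. Two steps: reverse the string, then apply a Caesar shift of +3.
Decoding hwrphu: shift back: h−3=e, w−3=t, r−3=o, p−3=m, h−3=e, u−3=r → etomer; then reverse → remote.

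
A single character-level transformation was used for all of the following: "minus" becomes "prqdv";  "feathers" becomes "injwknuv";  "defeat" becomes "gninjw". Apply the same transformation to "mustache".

Two shifts are in play — +9 for a/e/i/o/u, +3 for every other letter.
For mustache: m(cons)+3=p, u(vowel)+9=d, s(cons)+3=v, t(cons)+3=w, a(vowel)+9=j, c(cons)+3=f, h(cons)+3=k, e(vowel)+9=n.

pdvwjfkn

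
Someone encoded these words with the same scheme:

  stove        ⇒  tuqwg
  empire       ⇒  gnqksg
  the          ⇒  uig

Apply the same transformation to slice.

The shift depends on letter class: consonant s→t is +1, but vowel o→q is +2. Vowels shift forward by 2 and consonants shift forward by 1.
For slice: s(cons)+1=t, l(cons)+1=m, i(vowel)+2=k, c(cons)+1=d, e(vowel)+2=g.

tmkdg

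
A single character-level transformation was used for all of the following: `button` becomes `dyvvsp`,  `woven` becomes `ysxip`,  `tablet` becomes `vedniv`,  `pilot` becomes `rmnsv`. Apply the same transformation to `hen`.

The rule splits by letter class: vowels +4, consonants +2.
For hen: h(cons)+2=j, e(vowel)+4=i, n(cons)+2=p.

jip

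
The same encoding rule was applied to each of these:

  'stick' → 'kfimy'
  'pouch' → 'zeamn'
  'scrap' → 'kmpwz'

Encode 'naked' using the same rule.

jwych

s(18)→k(10) and t(19)→f(5) fit y≡21x+22 (mod 26); the inverse of 21 mod 26 is 5. Each letter's alphabet position (a=0..z=25) is mapped through 21·x+22 mod 26 — an affine cipher.
For naked: n(13)→21·13+22≡9=j; a(0)→21·0+22≡22=w; k(10)→21·10+22≡24=y; e(4)→21·4+22≡2=c; d(3)→21·3+22≡7=h (all mod 26).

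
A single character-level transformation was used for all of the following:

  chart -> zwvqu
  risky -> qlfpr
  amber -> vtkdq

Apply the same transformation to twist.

This is an affine cipher: with a=0,…,z=25, each position x becomes (15x+21) mod 26.
For twist: t(19)→15·19+21≡20=u; w(22)→15·22+21≡13=n; i(8)→15·8+21≡11=l; s(18)→15·18+21≡5=f; t(19)→15·19+21≡20=u (all mod 26).

unlfu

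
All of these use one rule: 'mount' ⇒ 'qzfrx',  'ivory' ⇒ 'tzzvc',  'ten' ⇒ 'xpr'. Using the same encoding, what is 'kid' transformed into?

The shift depends on letter class: consonant m→q is +4, but vowel o→z is +11. Vowels shift forward by 11 and consonants shift forward by 4.
On kid: k(cons)+4=o, i(vowel)+11=t, d(cons)+4=h.

oth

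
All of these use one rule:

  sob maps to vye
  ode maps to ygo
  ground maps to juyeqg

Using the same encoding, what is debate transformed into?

goekwo

The shift depends on letter class: consonant s→v is +3, but vowel o→y is +10. Vowels shift forward by 10 and consonants shift forward by 3.
On debate: d(cons)+3=g, e(vowel)+10=o, b(cons)+3=e, a(vowel)+10=k, t(cons)+3=w, e(vowel)+10=o.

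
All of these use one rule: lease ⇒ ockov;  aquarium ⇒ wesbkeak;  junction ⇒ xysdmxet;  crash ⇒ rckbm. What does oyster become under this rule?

The output letters match the input read backwards, each shifted +10: lease reversed is esael. The word is reversed, then every letter is shifted forward by 10.
Applying it to oyster: reverse → retsyo; then shift: r+10=b, e+10=o, t+10=d, s+10=c, y+10=i, o+10=y.

bodciy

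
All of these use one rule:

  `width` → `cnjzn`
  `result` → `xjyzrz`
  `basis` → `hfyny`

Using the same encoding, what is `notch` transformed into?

The shift depends on letter class: consonant w→c is +6, but vowel i→n is +5. The rule splits by letter class: vowels +5, consonants +6.
Applying it to notch: n(cons)+6=t, o(vowel)+5=t, t(cons)+6=z, c(cons)+6=i, h(cons)+6=n.

ttzin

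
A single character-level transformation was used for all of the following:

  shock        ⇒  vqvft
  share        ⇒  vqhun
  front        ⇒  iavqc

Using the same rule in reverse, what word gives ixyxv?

Shifts by position in shock: pos 0: s→v (+3), pos 1: h→q (+9), pos 2: o→v (+7), pos 3: c→f (+3), pos 4: k→t (+9) — repeating every 3. It's a Vigenère-style cipher with numeric key [3,9,7]: position i shifts by key[i mod 3].
Decoding ixyxv: i−3=f, x−9=o, y−7=r, x−3=u, v−9=m.

forum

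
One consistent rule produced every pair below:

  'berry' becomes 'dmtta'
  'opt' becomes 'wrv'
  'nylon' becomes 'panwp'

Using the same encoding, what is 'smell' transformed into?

uomnn

Two shifts are in play — +8 for a/e/i/o/u, +2 for every other letter.
For smell: s(cons)+2=u, m(cons)+2=o, e(vowel)+8=m, l(cons)+2=n, l(cons)+2=n.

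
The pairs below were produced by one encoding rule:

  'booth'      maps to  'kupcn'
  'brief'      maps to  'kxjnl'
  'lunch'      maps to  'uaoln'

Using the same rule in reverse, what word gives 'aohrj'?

rigid

Shifts by position in booth: pos 0: b→k (+9), pos 1: o→u (+6), pos 2: o→p (+1), pos 3: t→c (+9), pos 4: h→n (+6) — repeating every 3. A repeating key of period 3 is used — shifts +9, +6, +1 over and over.
Decoding aohrj: a−9=r, o−6=i, h−1=g, r−9=i, j−6=d.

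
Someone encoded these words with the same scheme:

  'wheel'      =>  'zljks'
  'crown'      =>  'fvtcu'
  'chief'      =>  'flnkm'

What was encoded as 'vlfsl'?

The shift increases by 1 at each position, starting from +3: 3, 4, 5, ….
Reversing it on vlfsl: v−3=s, l−4=h, f−5=a, s−6=m, l−7=e.

shame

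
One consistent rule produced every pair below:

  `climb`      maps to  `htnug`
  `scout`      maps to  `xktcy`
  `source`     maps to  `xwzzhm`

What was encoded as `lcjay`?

guest

Shifts by position in climb: pos 0: c→h (+5), pos 1: l→t (+8), pos 2: i→n (+5), pos 3: m→u (+8) — repeating every 2. The shifts repeat in a cycle of length 2: positions 0,1,… shift by +5, +8, then the pattern repeats.
Decoding lcjay: l−5=g, c−8=u, j−5=e, a−8=s, y−5=t.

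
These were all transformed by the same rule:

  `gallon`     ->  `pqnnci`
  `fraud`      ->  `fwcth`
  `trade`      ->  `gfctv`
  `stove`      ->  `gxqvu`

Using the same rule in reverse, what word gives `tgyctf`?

The output letters match the input read backwards, each shifted +2: gallon reversed is nollag. Read the word backwards and shift each letter +2.
Undoing it on tgyctf: shift back: t−2=r, g−2=e, y−2=w, c−2=a, t−2=r, f−2=d → reward; then reverse → drawer.

drawer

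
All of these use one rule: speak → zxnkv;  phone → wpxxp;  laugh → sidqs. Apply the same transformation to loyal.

swhkw

In speak: s→z is +7, p→x is +8, e→n is +9, a→k is +10 — the shift increases by 1 each position. Letter i (0-indexed) is shifted by i+7, so successive shifts are 7, 8, 9, ….
For loyal: l+7=s, o+8=w, y+9=h, a+10=k, l+11=w.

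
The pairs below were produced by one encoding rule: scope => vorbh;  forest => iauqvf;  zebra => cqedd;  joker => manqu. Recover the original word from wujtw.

tight

Shifts by position in scope: pos 0: s→v (+3), pos 1: c→o (+12), pos 2: o→r (+3), pos 3: p→b (+12) — repeating every 2. The shifts repeat in a cycle of length 2: positions 0,1,… shift by +3, +12, then the pattern repeats.
Undoing it on wujtw: w−3=t, u−12=i, j−3=g, t−12=h, w−3=t.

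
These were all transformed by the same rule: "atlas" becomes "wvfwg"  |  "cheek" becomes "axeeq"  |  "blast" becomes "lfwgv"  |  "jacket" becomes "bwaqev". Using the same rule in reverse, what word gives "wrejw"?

arena

a(0)→w(22) and t(19)→v(21) fit y≡15x+22 (mod 26); the inverse of 15 mod 26 is 7. Treating letters as 0–25, the rule is x ↦ 15x + 22 (mod 26).
Decoding wrejw: w(22)→7·(22−22)≡0=a; r(17)→7·(17−22)≡17=r; e(4)→7·(4−22)≡4=e; j(9)→7·(9−22)≡13=n; w(22)→7·(22−22)≡0=a (all mod 26).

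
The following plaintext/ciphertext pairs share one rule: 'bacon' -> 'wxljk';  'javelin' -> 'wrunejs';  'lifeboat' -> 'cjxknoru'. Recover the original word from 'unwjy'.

Two steps: reverse the string, then apply a Caesar shift of +9.
Undoing it on unwjy: shift back: u−9=l, n−9=e, w−9=n, j−9=a, y−9=p → lenap; then reverse → panel.

panel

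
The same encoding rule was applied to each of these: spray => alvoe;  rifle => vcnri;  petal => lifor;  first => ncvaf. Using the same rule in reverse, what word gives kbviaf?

unrest

s(18)→a(0) and p(15)→l(11) fit y≡5x+14 (mod 26); the inverse of 5 mod 26 is 21. Each letter's alphabet position (a=0..z=25) is mapped through 5·x+14 mod 26 — an affine cipher.
Decoding kbviaf: k(10)→21·(10−14)≡20=u; b(1)→21·(1−14)≡13=n; v(21)→21·(21−14)≡17=r; i(8)→21·(8−14)≡4=e; a(0)→21·(0−14)≡18=s; f(5)→21·(5−14)≡19=t (all mod 26).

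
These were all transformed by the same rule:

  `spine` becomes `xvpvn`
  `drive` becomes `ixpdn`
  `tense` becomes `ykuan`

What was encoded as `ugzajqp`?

passage

In spine: s→x is +5, p→v is +6, i→p is +7, n→v is +8 — the shift increases by 1 each position. The shift increases by 1 at each position, starting from +5: 5, 6, 7, ….
Decoding ugzajqp: u−5=p, g−6=a, z−7=s, a−8=s, j−9=a, q−10=g, p−11=e.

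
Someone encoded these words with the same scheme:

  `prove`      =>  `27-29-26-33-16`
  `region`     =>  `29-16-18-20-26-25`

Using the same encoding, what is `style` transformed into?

30-31-36-23-16

p is letter #16 and maps to 27: an offset of 11. The number is (letter's place in the alphabet, a=1) + 11.
On style: s=19→30, t=20→31, y=25→36, l=12→23, e=5→16.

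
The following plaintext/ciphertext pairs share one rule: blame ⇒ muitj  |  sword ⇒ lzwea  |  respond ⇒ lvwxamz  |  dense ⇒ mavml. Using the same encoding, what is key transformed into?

The output letters match the input read backwards, each shifted +8: blame reversed is emalb. The word is reversed, then every letter is shifted forward by 8.
Applying it to key: reverse → yek; then shift: y+8=g, e+8=m, k+8=s.

gms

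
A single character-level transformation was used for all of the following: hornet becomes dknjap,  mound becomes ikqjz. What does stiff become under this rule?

opebb

It's a constant shift of +22 (ROT22).
For stiff: s+22=o, t+22=p, i+22=e, f+22=b, f+22=b.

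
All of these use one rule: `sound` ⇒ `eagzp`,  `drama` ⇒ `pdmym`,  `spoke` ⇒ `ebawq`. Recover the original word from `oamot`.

Compare letters: s→e is +12, o→a is +12, u→g is +12 — a constant shift. Each letter is shifted forward by 12 in the alphabet (a Caesar shift of +12).
Decoding oamot: o−12=c, a−12=o, m−12=a, o−12=c, t−12=h.

coach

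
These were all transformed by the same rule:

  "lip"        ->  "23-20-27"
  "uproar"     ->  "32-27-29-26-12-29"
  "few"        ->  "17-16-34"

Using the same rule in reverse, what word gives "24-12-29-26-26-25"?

l is letter #12 and maps to 23: an offset of 11. Letters become their 1-based position plus 11 (so a→12, b→13, …).
Reversing it on 24-12-29-26-26-25: 24→(24−11)÷1=13=m, 12→(12−11)÷1=1=a, 29→(29−11)÷1=18=r, 26→(26−11)÷1=15=o, 26→(26−11)÷1=15=o, 25→(25−11)÷1=14=n.

maroon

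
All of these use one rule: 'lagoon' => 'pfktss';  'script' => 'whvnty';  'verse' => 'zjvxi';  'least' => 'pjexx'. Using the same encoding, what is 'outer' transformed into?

Shifts by position in lagoon: pos 0: l→p (+4), pos 1: a→f (+5), pos 2: g→k (+4), pos 3: o→t (+5) — repeating every 2. A repeating key of period 2 is used — shifts +4, +5 over and over.
For outer: o+4=s, u+5=z, t+4=x, e+5=j, r+4=v.

szxjv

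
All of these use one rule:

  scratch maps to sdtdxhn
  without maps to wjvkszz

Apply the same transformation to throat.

In scratch: s→s is +0, c→d is +1, r→t is +2, a→d is +3 — the shift increases by 1 each position. Letter i (0-indexed) is shifted by i+0, so successive shifts are 0, 1, 2, ….
On throat: t+0=t, h+1=i, r+2=t, o+3=r, a+4=e, t+5=y.

titrey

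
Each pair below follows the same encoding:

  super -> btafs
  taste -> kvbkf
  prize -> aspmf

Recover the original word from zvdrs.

mayor

s(18)→b(1) and u(20)→t(19) fit y≡9x+21 (mod 26); the inverse of 9 mod 26 is 3. This is an affine cipher: with a=0,…,z=25, each position x becomes (9x+21) mod 26.
Undoing it on zvdrs: z(25)→3·(25−21)≡12=m; v(21)→3·(21−21)≡0=a; d(3)→3·(3−21)≡24=y; r(17)→3·(17−21)≡14=o; s(18)→3·(18−21)≡17=r (all mod 26).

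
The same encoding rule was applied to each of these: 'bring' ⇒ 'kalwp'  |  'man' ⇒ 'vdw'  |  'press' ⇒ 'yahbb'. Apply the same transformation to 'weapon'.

The shift depends on letter class: consonant b→k is +9, but vowel i→l is +3. Two shifts are in play — +3 for a/e/i/o/u, +9 for every other letter.
Applying it to weapon: w(cons)+9=f, e(vowel)+3=h, a(vowel)+3=d, p(cons)+9=y, o(vowel)+3=r, n(cons)+9=w.

fhdyrw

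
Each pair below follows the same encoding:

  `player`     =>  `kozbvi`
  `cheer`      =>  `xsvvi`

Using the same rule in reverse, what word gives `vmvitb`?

Each letter is replaced by its mirror in the alphabet: a↔z, b↔y, c↔x, and so on (the Atbash cipher).
Undoing it on vmvitb: v↔e, m↔n, v↔e, i↔r, t↔g, b↔y.

energy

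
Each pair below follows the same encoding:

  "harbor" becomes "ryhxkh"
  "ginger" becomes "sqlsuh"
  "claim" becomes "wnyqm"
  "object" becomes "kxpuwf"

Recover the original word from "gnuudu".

h(7)→r(17) and a(0)→y(24) fit y≡25x+24 (mod 26); the inverse of 25 mod 26 is 25. This is an affine cipher: with a=0,…,z=25, each position x becomes (25x+24) mod 26.
Reversing it on gnuudu: g(6)→25·(6−24)≡18=s; n(13)→25·(13−24)≡11=l; u(20)→25·(20−24)≡4=e; u(20)→25·(20−24)≡4=e; d(3)→25·(3−24)≡21=v; u(20)→25·(20−24)≡4=e (all mod 26).

sleeve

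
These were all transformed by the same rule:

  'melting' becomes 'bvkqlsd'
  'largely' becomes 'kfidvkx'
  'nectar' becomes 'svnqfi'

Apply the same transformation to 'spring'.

m(12)→b(1) and e(4)→v(21) fit y≡17x+5 (mod 26); the inverse of 17 mod 26 is 23. Treating letters as 0–25, the rule is x ↦ 17x + 5 (mod 26).
On spring: s(18)→17·18+5≡25=z; p(15)→17·15+5≡0=a; r(17)→17·17+5≡8=i; i(8)→17·8+5≡11=l; n(13)→17·13+5≡18=s; g(6)→17·6+5≡3=d (all mod 26).

zailsd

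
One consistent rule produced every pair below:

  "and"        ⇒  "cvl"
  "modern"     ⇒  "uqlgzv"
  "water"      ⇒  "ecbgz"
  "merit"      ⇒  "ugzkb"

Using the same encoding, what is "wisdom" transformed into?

ekalqu

The shift depends on letter class: consonant n→v is +8, but vowel a→c is +2. Vowels shift forward by 2 and consonants shift forward by 8.
Applying it to wisdom: w(cons)+8=e, i(vowel)+2=k, s(cons)+8=a, d(cons)+8=l, o(vowel)+2=q, m(cons)+8=u.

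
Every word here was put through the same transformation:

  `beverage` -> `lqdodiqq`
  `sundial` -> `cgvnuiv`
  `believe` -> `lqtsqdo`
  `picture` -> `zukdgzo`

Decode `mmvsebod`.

Shifts by position in beverage: pos 0: b→l (+10), pos 1: e→q (+12), pos 2: v→d (+8), pos 3: e→o (+10), pos 4: r→d (+12), pos 5: a→i (+8) — repeating every 3. A repeating key of period 3 is used — shifts +10, +12, +8 over and over.
Undoing it on mmvsebod: m−10=c, m−12=a, v−8=n, s−10=i, e−12=s, b−8=t, o−10=e, d−12=r.

canister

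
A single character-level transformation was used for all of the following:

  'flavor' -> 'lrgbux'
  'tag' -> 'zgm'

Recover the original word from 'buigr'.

Each letter is shifted forward by 6 in the alphabet (a Caesar shift of +6).
Undoing it on buigr: b−6=v, u−6=o, i−6=c, g−6=a, r−6=l.

vocal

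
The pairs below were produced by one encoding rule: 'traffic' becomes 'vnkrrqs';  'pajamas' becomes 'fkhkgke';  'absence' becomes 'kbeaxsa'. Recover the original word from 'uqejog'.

t(19)→v(21) and r(17)→n(13) fit y≡17x+10 (mod 26); the inverse of 17 mod 26 is 23. Each letter's alphabet position (a=0..z=25) is mapped through 17·x+10 mod 26 — an affine cipher.
Decoding uqejog: u(20)→23·(20−10)≡22=w; q(16)→23·(16−10)≡8=i; e(4)→23·(4−10)≡18=s; j(9)→23·(9−10)≡3=d; o(14)→23·(14−10)≡14=o; g(6)→23·(6−10)≡12=m (all mod 26).

wisdom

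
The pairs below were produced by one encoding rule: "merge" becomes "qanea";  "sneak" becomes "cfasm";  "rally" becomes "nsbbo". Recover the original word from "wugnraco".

m(12)→q(16) and e(4)→a(0) fit y≡15x+18 (mod 26); the inverse of 15 mod 26 is 7. Each letter's alphabet position (a=0..z=25) is mapped through 15·x+18 mod 26 — an affine cipher.
Reversing it on wugnraco: w(22)→7·(22−18)≡2=c; u(20)→7·(20−18)≡14=o; g(6)→7·(6−18)≡20=u; n(13)→7·(13−18)≡17=r; r(17)→7·(17−18)≡19=t; a(0)→7·(0−18)≡4=e; c(2)→7·(2−18)≡18=s; o(14)→7·(14−18)≡24=y (all mod 26).

courtesy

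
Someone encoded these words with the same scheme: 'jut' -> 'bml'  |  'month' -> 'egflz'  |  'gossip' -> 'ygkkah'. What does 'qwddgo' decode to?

Compare letters: j→b is +18, u→m is +18, t→l is +18 — a constant shift. This is a Caesar cipher with shift 18.
Reversing it on qwddgo: q−18=y, w−18=e, d−18=l, d−18=l, g−18=o, o−18=w.

yellow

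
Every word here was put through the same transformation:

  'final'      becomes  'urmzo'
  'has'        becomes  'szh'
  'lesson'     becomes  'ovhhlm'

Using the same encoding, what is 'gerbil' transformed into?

Letters are reflected about the middle of the alphabet (position → 25−position): Atbash.
For gerbil: g↔t, e↔v, r↔i, b↔y, i↔r, l↔o.

tviyro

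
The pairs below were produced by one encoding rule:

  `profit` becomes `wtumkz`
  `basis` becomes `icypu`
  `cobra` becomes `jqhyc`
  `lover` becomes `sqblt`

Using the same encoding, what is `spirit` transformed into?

zroykz

Shifts by position in profit: pos 0: p→w (+7), pos 1: r→t (+2), pos 2: o→u (+6), pos 3: f→m (+7), pos 4: i→k (+2), pos 5: t→z (+6) — repeating every 3. The shifts repeat in a cycle of length 3: positions 0,1,… shift by +7, +2, +6, then the pattern repeats.
For spirit: s+7=z, p+2=r, i+6=o, r+7=y, i+2=k, t+6=z.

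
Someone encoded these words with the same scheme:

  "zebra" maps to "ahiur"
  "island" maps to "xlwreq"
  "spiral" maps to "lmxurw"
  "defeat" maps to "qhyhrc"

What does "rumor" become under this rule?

utnvu

z(25)→a(0) and e(4)→h(7) fit y≡17x+17 (mod 26); the inverse of 17 mod 26 is 23. Treating letters as 0–25, the rule is x ↦ 17x + 17 (mod 26).
Applying it to rumor: r(17)→17·17+17≡20=u; u(20)→17·20+17≡19=t; m(12)→17·12+17≡13=n; o(14)→17·14+17≡21=v; r(17)→17·17+17≡20=u (all mod 26).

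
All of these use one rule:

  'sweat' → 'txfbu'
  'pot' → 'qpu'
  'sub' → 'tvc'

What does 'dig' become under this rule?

Compare letters: s→t is +1, w→x is +1, e→f is +1 — a constant shift. Every letter moves 1 place later in the alphabet, wrapping around z→a.
On dig: d+1=e, i+1=j, g+1=h.

ejh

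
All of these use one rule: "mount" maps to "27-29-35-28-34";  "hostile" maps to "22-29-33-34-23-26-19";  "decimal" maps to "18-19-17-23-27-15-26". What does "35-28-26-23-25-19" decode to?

unlike

The number is (letter's place in the alphabet, a=1) + 14.
Reversing it on 35-28-26-23-25-19: 35→(35−14)÷1=21=u, 28→(28−14)÷1=14=n, 26→(26−14)÷1=12=l, 23→(23−14)÷1=9=i, 25→(25−14)÷1=11=k, 19→(19−14)÷1=5=e.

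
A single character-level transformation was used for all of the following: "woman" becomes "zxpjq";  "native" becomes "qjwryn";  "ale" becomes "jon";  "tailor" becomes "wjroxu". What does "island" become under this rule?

rvojqg

The shift depends on letter class: consonant w→z is +3, but vowel o→x is +9. Vowels shift forward by 9 and consonants shift forward by 3.
Applying it to island: i(vowel)+9=r, s(cons)+3=v, l(cons)+3=o, a(vowel)+9=j, n(cons)+3=q, d(cons)+3=g.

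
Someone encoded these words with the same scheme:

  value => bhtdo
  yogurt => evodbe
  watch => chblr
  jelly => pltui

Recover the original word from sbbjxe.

The shift increases by 1 at each position, starting from +6: 6, 7, 8, ….
Reversing it on sbbjxe: s−6=m, b−7=u, b−8=t, j−9=a, x−10=n, e−11=t.

mutant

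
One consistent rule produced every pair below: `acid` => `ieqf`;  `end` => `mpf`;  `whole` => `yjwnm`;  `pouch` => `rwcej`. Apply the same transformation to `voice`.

Two shifts are in play — +8 for a/e/i/o/u, +2 for every other letter.
For voice: v(cons)+2=x, o(vowel)+8=w, i(vowel)+8=q, c(cons)+2=e, e(vowel)+8=m.

xwqem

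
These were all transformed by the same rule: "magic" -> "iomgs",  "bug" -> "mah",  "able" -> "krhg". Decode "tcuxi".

crown

The word is reversed, then every letter is shifted forward by 6.
Decoding tcuxi: shift back: t−6=n, c−6=w, u−6=o, x−6=r, i−6=c → nworc; then reverse → crown.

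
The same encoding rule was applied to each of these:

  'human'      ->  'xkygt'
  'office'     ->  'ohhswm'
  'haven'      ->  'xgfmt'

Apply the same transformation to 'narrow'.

tgzzoa

h(7)→x(23) and u(20)→k(10) fit y≡21x+6 (mod 26); the inverse of 21 mod 26 is 5. Treating letters as 0–25, the rule is x ↦ 21x + 6 (mod 26).
Applying it to narrow: n(13)→21·13+6≡19=t; a(0)→21·0+6≡6=g; r(17)→21·17+6≡25=z; r(17)→21·17+6≡25=z; o(14)→21·14+6≡14=o; w(22)→21·22+6≡0=a (all mod 26).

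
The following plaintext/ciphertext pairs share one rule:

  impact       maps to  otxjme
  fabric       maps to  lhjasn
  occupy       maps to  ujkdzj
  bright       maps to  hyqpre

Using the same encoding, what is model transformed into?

svlnv

In impact: i→o is +6, m→t is +7, p→x is +8, a→j is +9 — the shift increases by 1 each position. The shift increases by 1 at each position, starting from +6: 6, 7, 8, ….
On model: m+6=s, o+7=v, d+8=l, e+9=n, l+10=v.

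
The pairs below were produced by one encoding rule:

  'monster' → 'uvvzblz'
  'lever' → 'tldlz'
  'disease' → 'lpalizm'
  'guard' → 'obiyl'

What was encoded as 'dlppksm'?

vehicle

Shifts by position in monster: pos 0: m→u (+8), pos 1: o→v (+7), pos 2: n→v (+8), pos 3: s→z (+7) — repeating every 2. The shifts repeat in a cycle of length 2: positions 0,1,… shift by +8, +7, then the pattern repeats.
Decoding dlppksm: d−8=v, l−7=e, p−8=h, p−7=i, k−8=c, s−7=l, m−8=e.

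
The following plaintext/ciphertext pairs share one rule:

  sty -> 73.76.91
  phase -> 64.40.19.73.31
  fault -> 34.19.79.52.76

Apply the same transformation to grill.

37.70.43.52.52

s(#19)→73 and t(#20)→76: differences scale by 3, so n = 3·pos + 16. With a=1..z=26, the number is 3·pos + 16.
On grill: g=7→37, r=18→70, i=9→43, l=12→52, l=12→52.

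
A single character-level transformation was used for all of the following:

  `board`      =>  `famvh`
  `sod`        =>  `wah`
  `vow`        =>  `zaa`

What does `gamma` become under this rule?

The shift depends on letter class: consonant b→f is +4, but vowel o→a is +12. The rule splits by letter class: vowels +12, consonants +4.
For gamma: g(cons)+4=k, a(vowel)+12=m, m(cons)+4=q, m(cons)+4=q, a(vowel)+12=m.

kmqqm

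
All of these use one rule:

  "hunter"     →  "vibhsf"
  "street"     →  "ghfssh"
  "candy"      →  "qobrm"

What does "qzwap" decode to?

Compare letters: h→v is +14, u→i is +14, n→b is +14 — a constant shift. Each letter is shifted forward by 14 in the alphabet (a Caesar shift of +14).
Undoing it on qzwap: q−14=c, z−14=l, w−14=i, a−14=m, p−14=b.

climb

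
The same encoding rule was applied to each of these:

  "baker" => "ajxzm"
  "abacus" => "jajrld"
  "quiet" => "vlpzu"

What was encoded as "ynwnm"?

honor

b(1)→a(0) and a(0)→j(9) fit y≡17x+9 (mod 26); the inverse of 17 mod 26 is 23. This is an affine cipher: with a=0,…,z=25, each position x becomes (17x+9) mod 26.
Decoding ynwnm: y(24)→23·(24−9)≡7=h; n(13)→23·(13−9)≡14=o; w(22)→23·(22−9)≡13=n; n(13)→23·(13−9)≡14=o; m(12)→23·(12−9)≡17=r (all mod 26).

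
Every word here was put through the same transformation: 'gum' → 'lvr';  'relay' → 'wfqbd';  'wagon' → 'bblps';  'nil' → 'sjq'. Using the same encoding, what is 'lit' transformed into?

qjy

Two shifts are in play — +1 for a/e/i/o/u, +5 for every other letter.
Applying it to lit: l(cons)+5=q, i(vowel)+1=j, t(cons)+5=y.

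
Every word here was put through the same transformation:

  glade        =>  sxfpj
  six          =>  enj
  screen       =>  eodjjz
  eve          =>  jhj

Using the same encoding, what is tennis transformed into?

Two shifts are in play — +5 for a/e/i/o/u, +12 for every other letter.
For tennis: t(cons)+12=f, e(vowel)+5=j, n(cons)+12=z, n(cons)+12=z, i(vowel)+5=n, s(cons)+12=e.

fjzzne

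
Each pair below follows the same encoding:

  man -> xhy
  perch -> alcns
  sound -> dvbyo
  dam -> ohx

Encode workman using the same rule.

The shift depends on letter class: consonant m→x is +11, but vowel a→h is +7. Two shifts are in play — +7 for a/e/i/o/u, +11 for every other letter.
For workman: w(cons)+11=h, o(vowel)+7=v, r(cons)+11=c, k(cons)+11=v, m(cons)+11=x, a(vowel)+7=h, n(cons)+11=y.

hvcvxhy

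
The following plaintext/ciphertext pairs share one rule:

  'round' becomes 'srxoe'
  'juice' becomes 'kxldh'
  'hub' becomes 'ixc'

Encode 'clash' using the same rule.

The shift depends on letter class: consonant r→s is +1, but vowel o→r is +3. Vowels shift forward by 3 and consonants shift forward by 1.
For clash: c(cons)+1=d, l(cons)+1=m, a(vowel)+3=d, s(cons)+1=t, h(cons)+1=i.

dmdti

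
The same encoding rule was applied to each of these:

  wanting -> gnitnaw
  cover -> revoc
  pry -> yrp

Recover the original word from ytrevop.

The output letters match the input read backwards: wanting reversed is gnitnaw. The word is simply reversed.
Decoding ytrevop: then reverse → poverty.

poverty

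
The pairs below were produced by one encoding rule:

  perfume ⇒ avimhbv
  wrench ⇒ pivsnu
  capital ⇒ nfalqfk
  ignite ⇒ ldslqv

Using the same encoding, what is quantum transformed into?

rhfsqhb

Each letter's alphabet position (a=0..z=25) is mapped through 17·x+5 mod 26 — an affine cipher.
For quantum: q(16)→17·16+5≡17=r; u(20)→17·20+5≡7=h; a(0)→17·0+5≡5=f; n(13)→17·13+5≡18=s; t(19)→17·19+5≡16=q; u(20)→17·20+5≡7=h; m(12)→17·12+5≡1=b (all mod 26).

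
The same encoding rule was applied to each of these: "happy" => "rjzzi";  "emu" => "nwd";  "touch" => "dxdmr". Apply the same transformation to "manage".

The shift depends on letter class: consonant h→r is +10, but vowel a→j is +9. Two shifts are in play — +9 for a/e/i/o/u, +10 for every other letter.
For manage: m(cons)+10=w, a(vowel)+9=j, n(cons)+10=x, a(vowel)+9=j, g(cons)+10=q, e(vowel)+9=n.

wjxjqn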